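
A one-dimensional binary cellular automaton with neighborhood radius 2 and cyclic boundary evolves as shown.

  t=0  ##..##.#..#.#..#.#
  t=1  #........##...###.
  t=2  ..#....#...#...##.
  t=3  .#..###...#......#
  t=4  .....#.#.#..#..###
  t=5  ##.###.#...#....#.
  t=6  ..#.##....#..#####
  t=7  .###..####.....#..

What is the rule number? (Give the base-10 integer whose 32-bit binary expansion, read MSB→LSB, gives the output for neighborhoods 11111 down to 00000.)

  [31] ##### => #  t=6,i=15
  [30] ####. => .  t=6,i=16
  [29] ###.# => #  t=1,i=16
  [28] ###.. => .  t=0,i=1
  [27] ##.## => #  t=5,i=2
  [26] ##.#. => .  t=0,i=6
  [25] ##..# => .  t=0,i=2
  [24] ##... => #  t=1,i=11
  [23] #.### => .  t=0,i=17
  [22] #.##. => .  t=5,i=0
  [21] #.#.# => #  t=4,i=7
  [20] #.#.. => .  t=0,i=7
  [19] #..## => .  t=0,i=3
  [18] #..#. => #  t=0,i=9
  [17] #...# => .  t=1,i=12
  [16] #.... => #  t=1,i=2
  [15] .#### => .  t=6,i=14
  [14] .###. => #  t=0,i=0
  [13] .##.# => .  t=0,i=5
  [12] .##.. => .  t=1,i=10
  [11] .#.## => #  t=0,i=16
  [10] .#.#. => .  t=0,i=11
  [9] .#..# => .  t=0,i=8
  [8] .#... => .  t=1,i=1
  [7] ..### => .  t=1,i=14
  [6] ..##. => .  t=0,i=4
  [5] ..#.# => #  t=0,i=10
  [4] ..#.. => .  t=2,i=2
  [3] ...## => .  t=1,i=8
  [2] ...#. => #  t=2,i=1
  [1] ....# => #  t=1,i=7
  [0] ..... => .  t=1,i=3
  bits 10101001001001010100100000100110 = 2837792806

2837792806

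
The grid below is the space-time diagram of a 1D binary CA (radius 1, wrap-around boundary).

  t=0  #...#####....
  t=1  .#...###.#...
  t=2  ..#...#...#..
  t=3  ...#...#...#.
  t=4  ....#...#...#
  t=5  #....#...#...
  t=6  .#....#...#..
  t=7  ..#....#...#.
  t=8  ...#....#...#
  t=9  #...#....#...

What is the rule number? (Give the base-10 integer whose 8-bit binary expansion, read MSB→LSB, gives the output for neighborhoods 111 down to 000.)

  [7] ### => #  t=0,i=5
  [6] ##. => .  t=0,i=8
  [5] #.# => .  t=1,i=8
  [4] #.. => #  t=0,i=1
  [3] .## => .  t=0,i=4
  [2] .#. => .  t=0,i=0
  [1] ..# => .  t=0,i=3
  [0] ... => .  t=0,i=2
  bits 10010000 = 144

144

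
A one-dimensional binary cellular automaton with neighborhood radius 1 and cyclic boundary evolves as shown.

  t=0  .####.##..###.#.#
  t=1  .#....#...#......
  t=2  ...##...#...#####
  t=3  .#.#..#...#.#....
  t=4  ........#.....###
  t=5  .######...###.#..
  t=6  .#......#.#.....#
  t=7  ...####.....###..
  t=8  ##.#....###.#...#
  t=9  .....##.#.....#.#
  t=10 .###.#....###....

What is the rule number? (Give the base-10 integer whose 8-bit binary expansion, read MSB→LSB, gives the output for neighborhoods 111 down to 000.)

9

  [7] ### => .  t=0,i=2
  [6] ##. => .  t=0,i=4
  [5] #.# => .  t=0,i=0
  [4] #.. => .  t=0,i=8
  [3] .## => #  t=0,i=1
  [2] .#. => .  t=0,i=14
  [1] ..# => .  t=0,i=9
  [0] ... => #  t=1,i=3
  bits 00001001 = 9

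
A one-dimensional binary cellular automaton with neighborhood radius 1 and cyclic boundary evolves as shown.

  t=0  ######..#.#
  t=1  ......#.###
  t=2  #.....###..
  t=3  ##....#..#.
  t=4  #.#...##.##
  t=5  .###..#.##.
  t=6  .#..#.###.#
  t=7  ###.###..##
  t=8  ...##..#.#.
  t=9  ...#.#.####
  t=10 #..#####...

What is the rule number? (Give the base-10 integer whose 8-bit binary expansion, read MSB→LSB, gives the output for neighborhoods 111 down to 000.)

  [7] ### => .  t=0,i=0
  [6] ##. => .  t=0,i=5
  [5] #.# => #  t=0,i=9
  [4] #.. => #  t=0,i=6
  [3] .## => #  t=0,i=10
  [2] .#. => #  t=0,i=8
  [1] ..# => .  t=0,i=7
  [0] ... => .  t=1,i=1
  bits 00111100 = 60

60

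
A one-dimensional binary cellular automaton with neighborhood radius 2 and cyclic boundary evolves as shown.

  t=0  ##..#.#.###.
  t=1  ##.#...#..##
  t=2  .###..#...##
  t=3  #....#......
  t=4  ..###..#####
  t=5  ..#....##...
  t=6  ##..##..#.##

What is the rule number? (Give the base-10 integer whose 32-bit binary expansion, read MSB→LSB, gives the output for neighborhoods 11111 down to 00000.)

743807111

  nb #####: next=.  (t=4,i=9, bit31=0)
  nb ####.: next=.  (t=1,i=0, bit30=0)
  nb ###.#: next=#  (t=0,i=10, bit29=1)
  nb ###..: next=.  (t=2,i=3, bit28=0)
  nb ##.##: next=#  (t=0,i=11, bit27=1)
  nb ##.#.: next=#  (t=1,i=2, bit26=1)
  nb ##..#: next=.  (t=0,i=2, bit25=0)
  nb ##...: next=.  (t=5,i=9, bit24=0)
  nb #.###: next=.  (t=0,i=8, bit23=0)
  nb #.##.: next=#  (t=0,i=0, bit22=1)
  nb #.#.#: next=.  (t=0,i=6, bit21=0)
  nb #.#..: next=#  (t=1,i=3, bit20=1)
  nb #..##: next=.  (t=1,i=9, bit19=0)
  nb #..#.: next=#  (t=0,i=3, bit18=1)
  nb #...#: next=.  (t=1,i=5, bit17=0)
  nb #....: next=#  (t=3,i=2, bit16=1)
  nb .####: next=#  (t=1,i=11, bit15=1)
  nb .###.: next=.  (t=0,i=9, bit14=0)
  nb .##.#: next=.  (t=2,i=11, bit13=0)
  nb .##..: next=#  (t=0,i=1, bit12=1)
  nb .#.##: next=#  (t=0,i=7, bit11=1)
  nb .#.#.: next=.  (t=0,i=5, bit10=0)
  nb .#..#: next=.  (t=1,i=8, bit9=0)
  nb .#...: next=.  (t=1,i=4, bit8=0)
  nb ..###: next=#  (t=1,i=10, bit7=1)
  nb ..##.: next=.  (t=2,i=10, bit6=0)
  nb ..#.#: next=.  (t=0,i=4, bit5=0)
  nb ..#..: next=.  (t=1,i=7, bit4=0)
  nb ...##: next=.  (t=2,i=9, bit3=0)
  nb ...#.: next=#  (t=1,i=6, bit2=1)
  nb ....#: next=#  (t=3,i=3, bit1=1)
  nb .....: next=#  (t=3,i=8, bit0=1)
  bits 00101100010101011001100010000111 = 743807111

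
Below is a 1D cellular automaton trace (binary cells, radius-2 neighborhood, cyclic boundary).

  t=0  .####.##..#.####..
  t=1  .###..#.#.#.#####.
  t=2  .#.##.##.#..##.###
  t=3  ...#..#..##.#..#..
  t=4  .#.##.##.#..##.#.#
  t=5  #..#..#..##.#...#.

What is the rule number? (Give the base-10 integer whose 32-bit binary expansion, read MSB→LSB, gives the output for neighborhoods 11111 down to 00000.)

1406240498

  #####|.  b31=0 t=1,i=14
  ####.|#  b30=1 t=0,i=3
  ###.#|.  b29=0 t=0,i=4
  ###..|#  b28=1 t=0,i=15
  ##.##|.  b27=0 t=0,i=5
  ##.#.|.  b26=0 t=2,i=0
  ##..#|#  b25=1 t=0,i=8
  ##...|#  b24=1 t=0,i=16
  #.###|#  b23=1 t=0,i=12
  #.##.|#  b22=1 t=0,i=6
  #.#.#|.  b21=0 t=1,i=8
  #.#..|#  b20=1 t=2,i=9
  #..##|.  b19=0 t=1,i=0
  #..#.|.  b18=0 t=0,i=9
  #...#|.  b17=0 t=0,i=17
  #....|#  b16=1 t=3,i=17
  .####|#  b15=1 t=0,i=2
  .###.|.  b14=0 t=1,i=2
  .##.#|.  b13=0 t=2,i=4
  .##..|.  b12=0 t=0,i=7
  .#.##|.  b11=0 t=0,i=11
  .#.#.|#  b10=1 t=1,i=7
  .#..#|#  b9=1 t=2,i=10
  .#...|.  b8=0 t=3,i=16
  ..###|#  b7=1 t=0,i=1
  ..##.|#  b6=1 t=2,i=12
  ..#.#|#  b5=1 t=0,i=10
  ..#..|#  b4=1 t=3,i=3
  ...##|.  b3=0 t=0,i=0
  ...#.|.  b2=0 t=3,i=2
  ....#|#  b1=1 t=3,i=1
  .....|.  b0=0 t=3,i=0
  bits 01010011110100011000011011110010 = 1406240498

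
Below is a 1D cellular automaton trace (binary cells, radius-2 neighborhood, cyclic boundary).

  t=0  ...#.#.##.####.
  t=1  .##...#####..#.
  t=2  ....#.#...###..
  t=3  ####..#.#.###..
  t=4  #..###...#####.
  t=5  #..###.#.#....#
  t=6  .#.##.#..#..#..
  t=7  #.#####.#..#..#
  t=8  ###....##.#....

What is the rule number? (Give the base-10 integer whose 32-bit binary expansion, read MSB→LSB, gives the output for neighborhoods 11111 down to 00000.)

517367943

  #####|.  b31=0 t=1,i=8
  ####.|.  b30=0 t=0,i=12
  ###.#|.  b29=0 t=4,i=13
  ###..|#  b28=1 t=0,i=13
  ##.##|#  b27=1 t=0,i=9
  ##.#.|#  b26=1 t=4,i=14
  ##..#|#  b25=1 t=1,i=11
  ##...|.  b24=0 t=0,i=14
  #.###|#  b23=1 t=0,i=10
  #.##.|#  b22=1 t=0,i=7
  #.#.#|.  b21=0 t=0,i=5
  #.#..|#  b20=1 t=2,i=6
  #..##|.  b19=0 t=1,i=0
  #..#.|#  b18=1 t=1,i=12
  #...#|#  b17=1 t=1,i=4
  #....|.  b16=0 t=0,i=0
  .####|.  b15=0 t=0,i=11
  .###.|#  b14=1 t=2,i=11
  .##.#|#  b13=1 t=0,i=8
  .##..|.  b12=0 t=1,i=2
  .#.##|#  b11=1 t=0,i=6
  .#.#.|.  b10=0 t=0,i=4
  .#..#|.  b9=0 t=1,i=14
  .#...|.  b8=0 t=2,i=7
  ..###|#  b7=1 t=1,i=6
  ..##.|.  b6=0 t=1,i=1
  ..#.#|.  b5=0 t=0,i=3
  ..#..|.  b4=0 t=1,i=13
  ...##|.  b3=0 t=1,i=5
  ...#.|#  b2=1 t=0,i=2
  ....#|#  b1=1 t=0,i=1
  .....|#  b0=1 t=2,i=0
  bits 00011110110101100110100010000111 = 517367943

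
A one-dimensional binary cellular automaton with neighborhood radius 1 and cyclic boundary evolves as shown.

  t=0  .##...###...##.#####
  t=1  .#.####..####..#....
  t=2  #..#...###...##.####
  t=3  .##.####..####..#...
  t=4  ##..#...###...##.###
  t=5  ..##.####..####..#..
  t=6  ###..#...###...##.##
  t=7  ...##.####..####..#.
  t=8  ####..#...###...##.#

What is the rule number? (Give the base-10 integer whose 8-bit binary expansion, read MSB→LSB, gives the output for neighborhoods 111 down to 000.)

  nb ###: next=.  (t=0,i=7, bit7=0)
  nb ##.: next=.  (t=0,i=2, bit6=0)
  nb #.#: next=.  (t=0,i=0, bit5=0)
  nb #..: next=#  (t=0,i=3, bit4=1)
  nb .##: next=#  (t=0,i=1, bit3=1)
  nb .#.: next=.  (t=1,i=1, bit2=0)
  nb ..#: next=#  (t=0,i=5, bit1=1)
  nb ...: next=#  (t=0,i=4, bit0=1)
  bits 00011011 = 27

27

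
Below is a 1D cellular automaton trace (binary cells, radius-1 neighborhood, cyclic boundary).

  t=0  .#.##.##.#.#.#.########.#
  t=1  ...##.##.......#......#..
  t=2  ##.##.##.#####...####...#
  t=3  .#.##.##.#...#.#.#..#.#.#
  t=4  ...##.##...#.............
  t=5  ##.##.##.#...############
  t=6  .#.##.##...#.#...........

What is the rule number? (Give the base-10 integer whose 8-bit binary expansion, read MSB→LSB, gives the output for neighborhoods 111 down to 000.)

  ### -> .   bit 7 = 0  t=0,i=16
  ##. -> #   bit 6 = 1  t=0,i=4
  #.# -> .   bit 5 = 0  t=0,i=0
  #.. -> .   bit 4 = 0  t=1,i=8
  .## -> #   bit 3 = 1  t=0,i=3
  .#. -> .   bit 2 = 0  t=0,i=1
  ..# -> .   bit 1 = 0  t=1,i=2
  ... -> #   bit 0 = 1  t=1,i=0
  bits 01001001 = 73

73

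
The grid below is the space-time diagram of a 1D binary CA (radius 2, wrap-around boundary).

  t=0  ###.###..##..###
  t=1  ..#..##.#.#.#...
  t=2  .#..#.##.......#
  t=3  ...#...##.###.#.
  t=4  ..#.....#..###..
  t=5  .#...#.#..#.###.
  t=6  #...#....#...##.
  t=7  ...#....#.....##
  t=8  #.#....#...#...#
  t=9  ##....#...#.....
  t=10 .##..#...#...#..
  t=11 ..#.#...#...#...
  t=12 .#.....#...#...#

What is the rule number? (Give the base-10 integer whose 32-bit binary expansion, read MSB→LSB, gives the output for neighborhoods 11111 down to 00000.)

  nb #####: next=.  (t=0,i=0, bit31=0)
  nb ####.: next=.  (t=0,i=1, bit30=0)
  nb ###.#: next=#  (t=0,i=2, bit29=1)
  nb ###..: next=#  (t=0,i=6, bit28=1)
  nb ##.##: next=.  (t=0,i=3, bit27=0)
  nb ##.#.: next=#  (t=1,i=7, bit26=1)
  nb ##..#: next=.  (t=0,i=7, bit25=0)
  nb ##...: next=#  (t=2,i=8, bit24=1)
  nb #.###: next=.  (t=0,i=4, bit23=0)
  nb #.##.: next=.  (t=2,i=6, bit22=0)
  nb #.#.#: next=.  (t=1,i=8, bit21=0)
  nb #.#..: next=.  (t=1,i=12, bit20=0)
  nb #..##: next=#  (t=0,i=8, bit19=1)
  nb #..#.: next=#  (t=2,i=3, bit18=1)
  nb #...#: next=.  (t=3,i=5, bit17=0)
  nb #....: next=.  (t=1,i=14, bit16=0)
  nb .####: next=.  (t=0,i=14, bit15=0)
  nb .###.: next=#  (t=0,i=5, bit14=1)
  nb .##.#: next=#  (t=1,i=6, bit13=1)
  nb .##..: next=#  (t=0,i=10, bit12=1)
  nb .#.##: next=.  (t=2,i=5, bit11=0)
  nb .#.#.: next=.  (t=1,i=9, bit10=0)
  nb .#..#: next=.  (t=1,i=3, bit9=0)
  nb .#...: next=.  (t=1,i=13, bit8=0)
  nb ..###: next=.  (t=0,i=13, bit7=0)
  nb ..##.: next=.  (t=0,i=9, bit6=0)
  nb ..#.#: next=.  (t=2,i=4, bit5=0)
  nb ..#..: next=.  (t=1,i=2, bit4=0)
  nb ...##: next=.  (t=3,i=6, bit3=0)
  nb ...#.: next=#  (t=1,i=1, bit2=1)
  nb ....#: next=.  (t=1,i=0, bit1=0)
  nb .....: next=#  (t=1,i=15, bit0=1)
  bits 00110101000011000111000000000101 = 890007557

890007557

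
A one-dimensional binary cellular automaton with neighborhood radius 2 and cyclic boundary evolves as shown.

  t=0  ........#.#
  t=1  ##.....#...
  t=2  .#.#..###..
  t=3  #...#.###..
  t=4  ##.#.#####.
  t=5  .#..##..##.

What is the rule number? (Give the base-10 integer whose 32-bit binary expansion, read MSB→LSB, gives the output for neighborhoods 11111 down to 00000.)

1921088404

  [31] ##### => .  t=4,i=7
  [30] ####. => #  t=4,i=8
  [29] ###.# => #  t=4,i=9
  [28] ###.. => #  t=2,i=8
  [27] ##.## => .  t=4,i=10
  [26] ##.#. => .  t=4,i=2
  [25] ##..# => #  t=3,i=9
  [24] ##... => .  t=1,i=2
  [23] #.### => #  t=3,i=6
  [22] #.##. => .  t=4,i=0
  [21] #.#.# => .  t=4,i=3
  [20] #.#.. => .  t=0,i=10
  [19] #..## => .  t=2,i=5
  [18] #..#. => .  t=3,i=10
  [17] #...# => .  t=1,i=9
  [16] #.... => #  t=0,i=1
  [15] .#### => .  t=4,i=6
  [14] .###. => #  t=2,i=7
  [13] .##.# => #  t=4,i=1
  [12] .##.. => #  t=1,i=1
  [11] .#.## => #  t=3,i=5
  [10] .#.#. => .  t=0,i=9
  [9] .#..# => #  t=2,i=4
  [8] .#... => #  t=0,i=0
  [7] ..### => #  t=2,i=6
  [6] ..##. => .  t=1,i=0
  [5] ..#.# => .  t=0,i=8
  [4] ..#.. => #  t=1,i=7
  [3] ...## => .  t=1,i=10
  [2] ...#. => #  t=0,i=7
  [1] ....# => .  t=0,i=6
  [0] ..... => .  t=0,i=2
  bits 01110010100000010111101110010100 = 1921088404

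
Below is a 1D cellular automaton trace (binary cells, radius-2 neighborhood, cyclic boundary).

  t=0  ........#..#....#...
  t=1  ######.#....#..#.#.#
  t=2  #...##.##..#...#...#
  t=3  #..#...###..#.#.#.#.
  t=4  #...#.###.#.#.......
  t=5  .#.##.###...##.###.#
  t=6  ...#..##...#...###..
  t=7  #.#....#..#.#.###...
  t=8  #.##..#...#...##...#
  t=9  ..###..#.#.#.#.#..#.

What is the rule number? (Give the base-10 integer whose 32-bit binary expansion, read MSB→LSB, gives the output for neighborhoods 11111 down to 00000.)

1657852333

  #####|.  b31=0 t=1,i=1
  ####.|#  b30=1 t=1,i=4
  ###.#|#  b29=1 t=1,i=5
  ###..|.  b28=0 t=3,i=9
  ##.##|.  b27=0 t=2,i=6
  ##.#.|.  b26=0 t=1,i=6
  ##..#|#  b25=1 t=2,i=9
  ##...|.  b24=0 t=2,i=1
  #.###|#  b23=1 t=1,i=19
  #.##.|#  b22=1 t=2,i=7
  #.#.#|.  b21=0 t=1,i=17
  #.#..|#  b20=1 t=1,i=7
  #..##|.  b19=0 t=6,i=5
  #..#.|.  b18=0 t=0,i=10
  #...#|.  b17=0 t=2,i=2
  #....|.  b16=0 t=0,i=13
  .####|#  b15=1 t=1,i=0
  .###.|#  b14=1 t=3,i=8
  .##.#|.  b13=0 t=2,i=5
  .##..|#  b12=1 t=2,i=0
  .#.##|.  b11=0 t=1,i=18
  .#.#.|.  b10=0 t=1,i=16
  .#..#|.  b9=0 t=0,i=9
  .#...|#  b8=1 t=0,i=12
  ..###|#  b7=1 t=3,i=7
  ..##.|.  b6=0 t=2,i=4
  ..#.#|#  b5=1 t=1,i=15
  ..#..|.  b4=0 t=0,i=8
  ...##|#  b3=1 t=2,i=3
  ...#.|#  b2=1 t=0,i=7
  ....#|.  b1=0 t=0,i=6
  .....|#  b0=1 t=0,i=0
  bits 01100010110100001101000110101101 = 1657852333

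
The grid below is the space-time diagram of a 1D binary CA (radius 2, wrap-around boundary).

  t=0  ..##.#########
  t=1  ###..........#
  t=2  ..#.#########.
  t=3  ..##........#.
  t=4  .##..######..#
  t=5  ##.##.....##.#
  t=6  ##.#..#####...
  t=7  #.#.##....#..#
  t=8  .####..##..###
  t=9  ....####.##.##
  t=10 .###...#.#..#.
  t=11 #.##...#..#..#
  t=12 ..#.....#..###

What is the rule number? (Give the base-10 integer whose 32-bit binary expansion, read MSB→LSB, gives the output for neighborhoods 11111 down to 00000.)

912870251

  nb #####: next=.  (t=0,i=7, bit31=0)
  nb ####.: next=.  (t=0,i=12, bit30=0)
  nb ###.#: next=#  (t=5,i=1, bit29=1)
  nb ###..: next=#  (t=0,i=13, bit28=1)
  nb ##.##: next=.  (t=0,i=4, bit27=0)
  nb ##.#.: next=#  (t=6,i=2, bit26=1)
  nb ##..#: next=#  (t=0,i=0, bit25=1)
  nb ##...: next=.  (t=1,i=3, bit24=0)
  nb #.###: next=.  (t=0,i=5, bit23=0)
  nb #.##.: next=#  (t=4,i=1, bit22=1)
  nb #.#.#: next=#  (t=7,i=2, bit21=1)
  nb #.#..: next=.  (t=6,i=3, bit20=0)
  nb #..##: next=#  (t=0,i=1, bit19=1)
  nb #..#.: next=.  (t=4,i=12, bit18=0)
  nb #...#: next=.  (t=2,i=0, bit17=0)
  nb #....: next=#  (t=1,i=4, bit16=1)
  nb .####: next=.  (t=0,i=6, bit15=0)
  nb .###.: next=#  (t=5,i=0, bit14=1)
  nb .##.#: next=.  (t=0,i=3, bit13=0)
  nb .##..: next=.  (t=3,i=3, bit12=0)
  nb .#.##: next=#  (t=2,i=3, bit11=1)
  nb .#.#.: next=.  (t=10,i=8, bit10=0)
  nb .#..#: next=#  (t=6,i=4, bit9=1)
  nb .#...: next=#  (t=3,i=13, bit8=1)
  nb ..###: next=.  (t=1,i=13, bit7=0)
  nb ..##.: next=#  (t=0,i=2, bit6=1)
  nb ..#.#: next=#  (t=2,i=2, bit5=1)
  nb ..#..: next=.  (t=3,i=12, bit4=0)
  nb ...##: next=#  (t=1,i=12, bit3=1)
  nb ...#.: next=.  (t=2,i=1, bit2=0)
  nb ....#: next=#  (t=1,i=11, bit1=1)
  nb .....: next=#  (t=1,i=5, bit0=1)
  bits 00110110011010010100101101101011 = 912870251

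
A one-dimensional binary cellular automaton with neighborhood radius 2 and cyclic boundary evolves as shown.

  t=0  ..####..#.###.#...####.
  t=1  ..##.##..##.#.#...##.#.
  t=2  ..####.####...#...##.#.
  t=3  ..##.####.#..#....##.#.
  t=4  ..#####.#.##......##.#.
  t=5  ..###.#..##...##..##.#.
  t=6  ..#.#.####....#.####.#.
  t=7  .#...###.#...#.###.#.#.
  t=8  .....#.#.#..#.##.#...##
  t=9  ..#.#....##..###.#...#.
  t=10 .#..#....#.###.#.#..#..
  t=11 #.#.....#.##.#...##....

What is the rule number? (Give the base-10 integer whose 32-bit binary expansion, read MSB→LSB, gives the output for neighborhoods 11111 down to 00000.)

3134761669

  ##### -> #   bit 31 = 1  t=4,i=4
  ####. -> .   bit 30 = 0  t=0,i=4
  ###.# -> #   bit 29 = 1  t=0,i=12
  ###.. -> #   bit 28 = 1  t=0,i=5
  ##.## -> #   bit 27 = 1  t=1,i=4
  ##.#. -> .   bit 26 = 0  t=0,i=13
  ##..# -> #   bit 25 = 1  t=0,i=6
  ##... -> .   bit 24 = 0  t=0,i=22
  #.### -> #   bit 23 = 1  t=0,i=10
  #.##. -> #   bit 22 = 1  t=1,i=5
  #.#.# -> .   bit 21 = 0  t=1,i=12
  #.#.. -> #   bit 20 = 1  t=0,i=14
  #..## -> #   bit 19 = 1  t=1,i=8
  #..#. -> .   bit 18 = 0  t=0,i=7
  #...# -> .   bit 17 = 0  t=0,i=0
  #.... -> .   bit 16 = 0  t=3,i=15
  .#### -> #   bit 15 = 1  t=0,i=3
  .###. -> .   bit 14 = 0  t=0,i=11
  .##.# -> #   bit 13 = 1  t=1,i=3
  .##.. -> .   bit 12 = 0  t=1,i=6
  .#.## -> #   bit 11 = 1  t=0,i=9
  .#.#. -> .   bit 10 = 0  t=1,i=13
  .#..# -> #   bit 9 = 1  t=3,i=11
  .#... -> .   bit 8 = 0  t=0,i=15
  ..### -> #   bit 7 = 1  t=0,i=2
  ..##. -> #   bit 6 = 1  t=1,i=2
  ..#.# -> .   bit 5 = 0  t=0,i=8
  ..#.. -> .   bit 4 = 0  t=2,i=14
  ...## -> .   bit 3 = 0  t=0,i=1
  ...#. -> #   bit 2 = 1  t=2,i=13
  ....# -> .   bit 1 = 0  t=3,i=16
  ..... -> #   bit 0 = 1  t=4,i=14
  bits 10111010110110001010101011000101 = 3134761669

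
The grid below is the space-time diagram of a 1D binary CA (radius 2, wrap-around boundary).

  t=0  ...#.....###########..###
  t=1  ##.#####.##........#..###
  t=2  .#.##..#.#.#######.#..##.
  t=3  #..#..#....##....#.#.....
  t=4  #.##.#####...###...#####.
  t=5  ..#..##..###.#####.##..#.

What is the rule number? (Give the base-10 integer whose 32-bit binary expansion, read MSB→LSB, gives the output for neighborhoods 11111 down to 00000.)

836223379

  #####|.  b31=0 t=0,i=11
  ####.|.  b30=0 t=0,i=18
  ###.#|#  b29=1 t=1,i=1
  ###..|#  b28=1 t=0,i=19
  ##.##|.  b27=0 t=1,i=2
  ##.#.|.  b26=0 t=2,i=18
  ##..#|.  b25=0 t=0,i=20
  ##...|#  b24=1 t=0,i=0
  #.###|#  b23=1 t=1,i=3
  #.##.|#  b22=1 t=1,i=9
  #.#.#|.  b21=0 t=2,i=9
  #.#..|#  b20=1 t=2,i=19
  #..##|.  b19=0 t=0,i=21
  #..#.|#  b18=1 t=2,i=0
  #...#|#  b17=1 t=0,i=1
  #....|#  b16=1 t=0,i=5
  .####|#  b15=1 t=0,i=10
  .###.|#  b14=1 t=0,i=23
  .##.#|.  b13=0 t=4,i=3
  .##..|.  b12=0 t=1,i=10
  .#.##|.  b11=0 t=2,i=2
  .#.#.|.  b10=0 t=2,i=8
  .#..#|.  b9=0 t=1,i=20
  .#...|#  b8=1 t=0,i=4
  ..###|#  b7=1 t=0,i=9
  ..##.|.  b6=0 t=2,i=22
  ..#.#|.  b5=0 t=2,i=1
  ..#..|#  b4=1 t=0,i=3
  ...##|.  b3=0 t=0,i=8
  ...#.|.  b2=0 t=0,i=2
  ....#|#  b1=1 t=0,i=7
  .....|#  b0=1 t=0,i=6
  bits 00110001110101111100000110010011 = 836223379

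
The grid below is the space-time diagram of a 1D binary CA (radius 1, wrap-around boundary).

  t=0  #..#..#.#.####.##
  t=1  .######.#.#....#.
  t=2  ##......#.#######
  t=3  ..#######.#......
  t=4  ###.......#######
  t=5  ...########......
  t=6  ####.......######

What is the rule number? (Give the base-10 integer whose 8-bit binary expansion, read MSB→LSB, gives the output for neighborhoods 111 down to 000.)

31

  ### -> .   bit 7 = 0  t=0,i=11
  ##. -> .   bit 6 = 0  t=0,i=0
  #.# -> .   bit 5 = 0  t=0,i=7
  #.. -> #   bit 4 = 1  t=0,i=1
  .## -> #   bit 3 = 1  t=0,i=10
  .#. -> #   bit 2 = 1  t=0,i=3
  ..# -> #   bit 1 = 1  t=0,i=2
  ... -> #   bit 0 = 1  t=1,i=12
  bits 00011111 = 31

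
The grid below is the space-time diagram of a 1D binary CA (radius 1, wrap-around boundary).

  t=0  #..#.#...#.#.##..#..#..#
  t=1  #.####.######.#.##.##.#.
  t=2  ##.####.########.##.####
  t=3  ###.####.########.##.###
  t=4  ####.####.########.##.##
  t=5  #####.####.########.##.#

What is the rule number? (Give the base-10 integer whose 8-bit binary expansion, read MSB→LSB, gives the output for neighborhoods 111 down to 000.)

231

  nb ###: next=#  (t=1,i=3, bit7=1)
  nb ##.: next=#  (t=0,i=0, bit6=1)
  nb #.#: next=#  (t=0,i=4, bit5=1)
  nb #..: next=.  (t=0,i=1, bit4=0)
  nb .##: next=.  (t=0,i=13, bit3=0)
  nb .#.: next=#  (t=0,i=3, bit2=1)
  nb ..#: next=#  (t=0,i=2, bit1=1)
  nb ...: next=#  (t=0,i=7, bit0=1)
  bits 11100111 = 231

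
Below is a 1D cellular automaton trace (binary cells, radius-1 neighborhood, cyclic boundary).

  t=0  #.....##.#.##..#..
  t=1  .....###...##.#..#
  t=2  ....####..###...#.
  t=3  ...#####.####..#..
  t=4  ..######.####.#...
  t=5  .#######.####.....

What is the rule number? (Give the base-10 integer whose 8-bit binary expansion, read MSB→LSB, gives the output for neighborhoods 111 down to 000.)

202

  [7] ### => #  t=1,i=6
  [6] ##. => #  t=0,i=7
  [5] #.# => .  t=0,i=8
  [4] #.. => .  t=0,i=1
  [3] .## => #  t=0,i=6
  [2] .#. => .  t=0,i=0
  [1] ..# => #  t=0,i=5
  [0] ... => .  t=0,i=2
  bits 11001010 = 202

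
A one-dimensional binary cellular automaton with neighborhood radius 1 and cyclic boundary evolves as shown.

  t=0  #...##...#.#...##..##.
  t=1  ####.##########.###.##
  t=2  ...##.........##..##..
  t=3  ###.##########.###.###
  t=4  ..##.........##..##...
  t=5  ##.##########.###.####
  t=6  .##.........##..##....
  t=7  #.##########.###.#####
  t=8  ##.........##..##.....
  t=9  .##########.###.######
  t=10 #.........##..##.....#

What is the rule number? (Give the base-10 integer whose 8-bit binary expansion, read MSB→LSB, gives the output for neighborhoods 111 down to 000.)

  ###|.  b7=0 t=1,i=0
  ##.|#  b6=1 t=0,i=5
  #.#|#  b5=1 t=0,i=10
  #..|#  b4=1 t=0,i=1
  .##|.  b3=0 t=0,i=4
  .#.|#  b2=1 t=0,i=0
  ..#|#  b1=1 t=0,i=3
  ...|#  b0=1 t=0,i=2
  bits 01110111 = 119

119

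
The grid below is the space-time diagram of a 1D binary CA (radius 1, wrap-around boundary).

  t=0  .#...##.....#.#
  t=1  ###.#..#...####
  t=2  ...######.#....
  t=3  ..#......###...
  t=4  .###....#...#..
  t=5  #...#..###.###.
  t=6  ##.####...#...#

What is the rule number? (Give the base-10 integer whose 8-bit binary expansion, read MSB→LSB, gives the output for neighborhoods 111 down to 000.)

  ### -> .   bit 7 = 0  t=1,i=0
  ##. -> .   bit 6 = 0  t=0,i=6
  #.# -> #   bit 5 = 1  t=0,i=0
  #.. -> #   bit 4 = 1  t=0,i=2
  .## -> .   bit 3 = 0  t=0,i=5
  .#. -> #   bit 2 = 1  t=0,i=1
  ..# -> #   bit 1 = 1  t=0,i=4
  ... -> .   bit 0 = 0  t=0,i=3
  bits 00110110 = 54

54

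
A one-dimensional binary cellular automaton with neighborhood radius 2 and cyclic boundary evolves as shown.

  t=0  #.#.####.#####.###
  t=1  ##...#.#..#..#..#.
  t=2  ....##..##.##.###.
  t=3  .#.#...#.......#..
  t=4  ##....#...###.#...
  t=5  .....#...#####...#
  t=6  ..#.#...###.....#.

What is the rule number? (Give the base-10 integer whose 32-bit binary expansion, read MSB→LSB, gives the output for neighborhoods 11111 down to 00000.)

  nb #####: next=.  (t=0,i=11, bit31=0)
  nb ####.: next=.  (t=0,i=6, bit30=0)
  nb ###.#: next=#  (t=0,i=0, bit29=1)
  nb ###..: next=.  (t=2,i=16, bit28=0)
  nb ##.##: next=.  (t=0,i=8, bit27=0)
  nb ##.#.: next=#  (t=0,i=1, bit26=1)
  nb ##..#: next=.  (t=2,i=6, bit25=0)
  nb ##...: next=.  (t=1,i=2, bit24=0)
  nb #.###: next=.  (t=0,i=4, bit23=0)
  nb #.##.: next=.  (t=1,i=0, bit22=0)
  nb #.#.#: next=.  (t=0,i=2, bit21=0)
  nb #.#..: next=.  (t=1,i=7, bit20=0)
  nb #..##: next=#  (t=2,i=7, bit19=1)
  nb #..#.: next=#  (t=1,i=9, bit18=1)
  nb #...#: next=.  (t=1,i=3, bit17=0)
  nb #....: next=.  (t=2,i=0, bit16=0)
  nb .####: next=#  (t=0,i=5, bit15=1)
  nb .###.: next=#  (t=2,i=15, bit14=1)
  nb .##.#: next=.  (t=2,i=9, bit13=0)
  nb .##..: next=.  (t=1,i=1, bit12=0)
  nb .#.##: next=.  (t=0,i=3, bit11=0)
  nb .#.#.: next=.  (t=1,i=6, bit10=0)
  nb .#..#: next=#  (t=1,i=8, bit9=1)
  nb .#...: next=.  (t=3,i=4, bit8=0)
  nb ..###: next=#  (t=4,i=10, bit7=1)
  nb ..##.: next=.  (t=2,i=4, bit6=0)
  nb ..#.#: next=#  (t=1,i=5, bit5=1)
  nb ..#..: next=.  (t=1,i=10, bit4=0)
  nb ...##: next=#  (t=2,i=3, bit3=1)
  nb ...#.: next=#  (t=1,i=4, bit2=1)
  nb ....#: next=.  (t=2,i=2, bit1=0)
  nb .....: next=#  (t=2,i=1, bit0=1)
  bits 00100100000011001100001010101101 = 604816045

604816045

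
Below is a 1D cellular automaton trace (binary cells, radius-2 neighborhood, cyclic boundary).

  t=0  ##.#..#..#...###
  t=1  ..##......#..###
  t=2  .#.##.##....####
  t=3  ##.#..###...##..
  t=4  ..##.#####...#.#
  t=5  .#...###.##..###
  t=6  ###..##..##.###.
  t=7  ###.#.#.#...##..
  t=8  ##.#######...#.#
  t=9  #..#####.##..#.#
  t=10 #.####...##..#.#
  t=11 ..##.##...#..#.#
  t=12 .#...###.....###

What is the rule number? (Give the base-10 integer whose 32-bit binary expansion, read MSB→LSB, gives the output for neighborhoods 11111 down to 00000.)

2516112801

  nb #####: next=#  (t=0,i=15, bit31=1)
  nb ####.: next=.  (t=0,i=0, bit30=0)
  nb ###.#: next=.  (t=0,i=1, bit29=0)
  nb ###..: next=#  (t=1,i=15, bit28=1)
  nb ##.##: next=.  (t=2,i=5, bit27=0)
  nb ##.#.: next=#  (t=0,i=2, bit26=1)
  nb ##..#: next=.  (t=1,i=0, bit25=0)
  nb ##...: next=#  (t=1,i=4, bit24=1)
  nb #.###: next=#  (t=4,i=5, bit23=1)
  nb #.##.: next=#  (t=2,i=3, bit22=1)
  nb #.#.#: next=#  (t=2,i=1, bit21=1)
  nb #.#..: next=#  (t=0,i=3, bit20=1)
  nb #..##: next=#  (t=1,i=1, bit19=1)
  nb #..#.: next=.  (t=0,i=5, bit18=0)
  nb #...#: next=.  (t=0,i=11, bit17=0)
  nb #....: next=.  (t=1,i=5, bit16=0)
  nb .####: next=#  (t=0,i=14, bit15=1)
  nb .###.: next=#  (t=1,i=14, bit14=1)
  nb .##.#: next=.  (t=2,i=4, bit13=0)
  nb .##..: next=#  (t=1,i=3, bit12=1)
  nb .#.##: next=.  (t=2,i=2, bit11=0)
  nb .#.#.: next=#  (t=4,i=14, bit10=1)
  nb .#..#: next=.  (t=0,i=4, bit9=0)
  nb .#...: next=#  (t=0,i=10, bit8=1)
  nb ..###: next=#  (t=0,i=13, bit7=1)
  nb ..##.: next=.  (t=1,i=2, bit6=0)
  nb ..#.#: next=#  (t=4,i=13, bit5=1)
  nb ..#..: next=.  (t=0,i=6, bit4=0)
  nb ...##: next=.  (t=0,i=12, bit3=0)
  nb ...#.: next=.  (t=1,i=9, bit2=0)
  nb ....#: next=.  (t=1,i=8, bit1=0)
  nb .....: next=#  (t=1,i=6, bit0=1)
  bits 10010101111110001101010110100001 = 2516112801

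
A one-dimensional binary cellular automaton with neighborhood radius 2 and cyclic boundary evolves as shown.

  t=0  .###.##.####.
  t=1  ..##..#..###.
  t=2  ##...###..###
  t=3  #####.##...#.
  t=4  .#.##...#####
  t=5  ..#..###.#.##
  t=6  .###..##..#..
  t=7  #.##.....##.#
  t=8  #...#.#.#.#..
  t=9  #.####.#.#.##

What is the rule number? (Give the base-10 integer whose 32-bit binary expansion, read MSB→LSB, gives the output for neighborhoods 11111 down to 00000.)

1896279613

  ##### -> .   bit 31 = 0  t=2,i=12
  ####. -> #   bit 30 = 1  t=0,i=10
  ###.# -> #   bit 29 = 1  t=0,i=3
  ###.. -> #   bit 28 = 1  t=0,i=11
  ##.## -> .   bit 27 = 0  t=0,i=4
  ##.#. -> .   bit 26 = 0  t=4,i=0
  ##..# -> .   bit 25 = 0  t=0,i=12
  ##... -> #   bit 24 = 1  t=1,i=12
  #.### -> .   bit 23 = 0  t=0,i=8
  #.##. -> .   bit 22 = 0  t=0,i=5
  #.#.# -> .   bit 21 = 0  t=4,i=1
  #.#.. -> .   bit 20 = 0  t=8,i=10
  #..## -> .   bit 19 = 0  t=0,i=0
  #..#. -> #   bit 18 = 1  t=1,i=5
  #...# -> #   bit 17 = 1  t=1,i=0
  #.... -> .   bit 16 = 0  t=7,i=5
  .#### -> #   bit 15 = 1  t=0,i=9
  .###. -> #   bit 14 = 1  t=0,i=2
  .##.# -> #   bit 13 = 1  t=0,i=6
  .##.. -> .   bit 12 = 0  t=1,i=3
  .#.## -> #   bit 11 = 1  t=3,i=12
  .#.#. -> #   bit 10 = 1  t=8,i=5
  .#..# -> #   bit 9 = 1  t=1,i=7
  .#... -> .   bit 8 = 0  t=6,i=11
  ..### -> .   bit 7 = 0  t=0,i=1
  ..##. -> .   bit 6 = 0  t=1,i=2
  ..#.# -> #   bit 5 = 1  t=3,i=11
  ..#.. -> #   bit 4 = 1  t=1,i=6
  ...## -> #   bit 3 = 1  t=1,i=1
  ...#. -> #   bit 2 = 1  t=3,i=10
  ....# -> .   bit 1 = 0  t=7,i=7
  ..... -> #   bit 0 = 1  t=7,i=6
  bits 01110001000001101110111000111101 = 1896279613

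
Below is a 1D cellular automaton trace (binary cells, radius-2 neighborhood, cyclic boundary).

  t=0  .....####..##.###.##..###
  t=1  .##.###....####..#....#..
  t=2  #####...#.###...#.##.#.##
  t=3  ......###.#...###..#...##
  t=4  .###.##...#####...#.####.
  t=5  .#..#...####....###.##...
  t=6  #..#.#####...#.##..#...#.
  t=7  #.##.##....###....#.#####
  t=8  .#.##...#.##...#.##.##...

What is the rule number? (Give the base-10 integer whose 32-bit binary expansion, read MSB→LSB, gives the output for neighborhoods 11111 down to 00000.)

  #####|.  b31=0 t=2,i=0
  ####.|.  b30=0 t=0,i=7
  ###.#|.  b29=0 t=0,i=16
  ###..|.  b28=0 t=0,i=8
  ##.##|#  b27=1 t=0,i=13
  ##.#.|.  b26=0 t=2,i=20
  ##..#|.  b25=0 t=0,i=9
  ##...|.  b24=0 t=0,i=0
  #.###|#  b23=1 t=0,i=14
  #.##.|.  b22=0 t=0,i=18
  #.#.#|.  b21=0 t=2,i=21
  #.#..|#  b20=1 t=3,i=10
  #..##|.  b19=0 t=0,i=10
  #..#.|#  b18=1 t=1,i=16
  #...#|#  b17=1 t=1,i=24
  #....|#  b16=1 t=0,i=1
  .####|#  b15=1 t=0,i=6
  .###.|.  b14=0 t=0,i=15
  .##.#|#  b13=1 t=0,i=12
  .##..|.  b12=0 t=0,i=19
  .#.##|.  b11=0 t=2,i=9
  .#.#.|#  b10=1 t=6,i=24
  .#..#|.  b9=0 t=5,i=2
  .#...|#  b8=1 t=1,i=18
  ..###|#  b7=1 t=0,i=5
  ..##.|#  b6=1 t=0,i=11
  ..#.#|#  b5=1 t=2,i=8
  ..#..|.  b4=0 t=1,i=17
  ...##|#  b3=1 t=0,i=4
  ...#.|#  b2=1 t=1,i=21
  ....#|.  b1=0 t=0,i=3
  .....|#  b0=1 t=0,i=2
  bits 00001000100101111010010111101101 = 144156141

144156141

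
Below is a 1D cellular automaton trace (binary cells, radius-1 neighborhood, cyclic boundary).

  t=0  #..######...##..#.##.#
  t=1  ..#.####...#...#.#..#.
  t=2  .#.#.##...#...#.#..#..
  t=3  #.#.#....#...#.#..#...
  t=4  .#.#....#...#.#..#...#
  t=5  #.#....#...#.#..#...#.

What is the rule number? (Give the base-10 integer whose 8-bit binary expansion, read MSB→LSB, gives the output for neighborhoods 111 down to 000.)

162

  ###|#  b7=1 t=0,i=4
  ##.|.  b6=0 t=0,i=0
  #.#|#  b5=1 t=0,i=17
  #..|.  b4=0 t=0,i=1
  .##|.  b3=0 t=0,i=3
  .#.|.  b2=0 t=0,i=16
  ..#|#  b1=1 t=0,i=2
  ...|.  b0=0 t=0,i=10
  bits 10100010 = 162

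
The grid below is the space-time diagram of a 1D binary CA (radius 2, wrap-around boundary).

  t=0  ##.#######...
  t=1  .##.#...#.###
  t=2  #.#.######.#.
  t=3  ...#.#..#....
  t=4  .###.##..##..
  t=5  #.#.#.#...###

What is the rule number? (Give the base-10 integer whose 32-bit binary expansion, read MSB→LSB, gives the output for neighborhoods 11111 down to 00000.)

  [31] ##### => .  t=0,i=5
  [30] ####. => #  t=0,i=8
  [29] ###.# => .  t=1,i=12
  [28] ###.. => .  t=0,i=9
  [27] ##.## => #  t=0,i=2
  [26] ##.#. => .  t=1,i=3
  [25] ##..# => .  t=4,i=7
  [24] ##... => #  t=0,i=10
  [23] #.### => .  t=0,i=3
  [22] #.##. => .  t=1,i=1
  [21] #.#.# => .  t=2,i=0
  [20] #.#.. => #  t=1,i=4
  [19] #..## => .  t=4,i=8
  [18] #..#. => .  t=3,i=7
  [17] #...# => #  t=0,i=11
  [16] #.... => #  t=3,i=10
  [15] .#### => #  t=0,i=4
  [14] .###. => #  t=1,i=11
  [13] .##.# => #  t=0,i=1
  [12] .##.. => #  t=4,i=6
  [11] .#.## => #  t=1,i=9
  [10] .#.#. => .  t=2,i=1
  [9] .#..# => #  t=3,i=6
  [8] .#... => #  t=1,i=5
  [7] ..### => .  t=4,i=1
  [6] ..##. => .  t=0,i=0
  [5] ..#.# => #  t=1,i=8
  [4] ..#.. => .  t=3,i=8
  [3] ...## => #  t=0,i=12
  [2] ...#. => #  t=1,i=7
  [1] ....# => #  t=3,i=1
  [0] ..... => .  t=3,i=0
  bits 01001001000100111111101100101110 = 1226046254

1226046254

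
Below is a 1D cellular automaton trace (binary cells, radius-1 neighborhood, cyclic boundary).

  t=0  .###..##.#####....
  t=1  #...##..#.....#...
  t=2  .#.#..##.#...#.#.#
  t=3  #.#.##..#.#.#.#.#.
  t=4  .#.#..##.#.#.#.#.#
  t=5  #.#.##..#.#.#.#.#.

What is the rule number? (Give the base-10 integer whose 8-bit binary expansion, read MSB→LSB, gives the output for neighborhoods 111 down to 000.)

50

  ###|.  b7=0 t=0,i=2
  ##.|.  b6=0 t=0,i=3
  #.#|#  b5=1 t=0,i=8
  #..|#  b4=1 t=0,i=4
  .##|.  b3=0 t=0,i=1
  .#.|.  b2=0 t=1,i=0
  ..#|#  b1=1 t=0,i=0
  ...|.  b0=0 t=0,i=15
  bits 00110010 = 50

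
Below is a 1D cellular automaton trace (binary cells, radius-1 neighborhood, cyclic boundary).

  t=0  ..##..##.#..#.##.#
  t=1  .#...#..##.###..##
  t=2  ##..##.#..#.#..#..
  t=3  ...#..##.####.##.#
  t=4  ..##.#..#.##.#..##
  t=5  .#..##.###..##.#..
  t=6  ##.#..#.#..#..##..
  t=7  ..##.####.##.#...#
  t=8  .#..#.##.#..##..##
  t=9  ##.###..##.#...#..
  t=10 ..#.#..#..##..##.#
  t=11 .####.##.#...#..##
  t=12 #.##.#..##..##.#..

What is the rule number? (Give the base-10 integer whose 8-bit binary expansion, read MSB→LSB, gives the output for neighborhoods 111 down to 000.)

  ###|#  b7=1 t=1,i=12
  ##.|.  b6=0 t=0,i=3
  #.#|#  b5=1 t=0,i=8
  #..|.  b4=0 t=0,i=0
  .##|.  b3=0 t=0,i=2
  .#.|#  b2=1 t=0,i=9
  ..#|#  b1=1 t=0,i=1
  ...|.  b0=0 t=1,i=3
  bits 10100110 = 166

166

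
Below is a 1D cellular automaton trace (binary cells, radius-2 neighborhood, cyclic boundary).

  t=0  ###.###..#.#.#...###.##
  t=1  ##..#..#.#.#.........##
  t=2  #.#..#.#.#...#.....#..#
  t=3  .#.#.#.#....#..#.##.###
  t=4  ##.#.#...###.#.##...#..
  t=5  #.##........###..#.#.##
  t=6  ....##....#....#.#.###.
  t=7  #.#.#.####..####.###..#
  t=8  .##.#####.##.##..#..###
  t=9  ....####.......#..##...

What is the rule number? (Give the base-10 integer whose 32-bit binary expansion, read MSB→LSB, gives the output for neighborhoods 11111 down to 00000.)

  nb #####: next=#  (t=0,i=0, bit31=1)
  nb ####.: next=#  (t=0,i=1, bit30=1)
  nb ###.#: next=.  (t=0,i=2, bit29=0)
  nb ###..: next=.  (t=0,i=6, bit28=0)
  nb ##.##: next=.  (t=0,i=3, bit27=0)
  nb ##.#.: next=#  (t=2,i=1, bit26=1)
  nb ##..#: next=#  (t=0,i=7, bit25=1)
  nb ##...: next=#  (t=4,i=17, bit24=1)
  nb #.###: next=#  (t=0,i=4, bit23=1)
  nb #.##.: next=.  (t=3,i=17, bit22=0)
  nb #.#.#: next=#  (t=0,i=11, bit21=1)
  nb #.#..: next=.  (t=0,i=13, bit20=0)
  nb #..##: next=#  (t=2,i=21, bit19=1)
  nb #..#.: next=.  (t=0,i=8, bit18=0)
  nb #...#: next=.  (t=0,i=15, bit17=0)
  nb #....: next=#  (t=1,i=13, bit16=1)
  nb .####: next=#  (t=0,i=22, bit15=1)
  nb .###.: next=.  (t=0,i=5, bit14=0)
  nb .##.#: next=.  (t=2,i=0, bit13=0)
  nb .##..: next=.  (t=4,i=16, bit12=0)
  nb .#.##: next=#  (t=3,i=16, bit11=1)
  nb .#.#.: next=.  (t=0,i=10, bit10=0)
  nb .#..#: next=#  (t=1,i=5, bit9=1)
  nb .#...: next=.  (t=0,i=14, bit8=0)
  nb ..###: next=.  (t=0,i=17, bit7=0)
  nb ..##.: next=#  (t=2,i=22, bit6=1)
  nb ..#.#: next=#  (t=0,i=9, bit5=1)
  nb ..#..: next=.  (t=1,i=4, bit4=0)
  nb ...##: next=.  (t=0,i=16, bit3=0)
  nb ...#.: next=#  (t=2,i=12, bit2=1)
  nb ....#: next=#  (t=1,i=19, bit1=1)
  nb .....: next=.  (t=1,i=14, bit0=0)
  bits 11000111101010011000101001100110 = 3349776998

3349776998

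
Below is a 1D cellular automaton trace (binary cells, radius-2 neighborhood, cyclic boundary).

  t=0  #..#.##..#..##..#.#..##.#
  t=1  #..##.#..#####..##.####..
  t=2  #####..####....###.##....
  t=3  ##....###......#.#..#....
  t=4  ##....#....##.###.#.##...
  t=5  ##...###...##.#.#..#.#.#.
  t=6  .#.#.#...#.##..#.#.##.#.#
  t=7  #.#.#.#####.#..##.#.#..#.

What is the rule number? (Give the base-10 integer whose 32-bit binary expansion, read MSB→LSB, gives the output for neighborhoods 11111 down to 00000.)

  nb #####: next=.  (t=1,i=11, bit31=0)
  nb ####.: next=.  (t=1,i=12, bit30=0)
  nb ###.#: next=#  (t=2,i=17, bit29=1)
  nb ###..: next=.  (t=1,i=13, bit28=0)
  nb ##.##: next=.  (t=0,i=23, bit27=0)
  nb ##.#.: next=.  (t=1,i=5, bit26=0)
  nb ##..#: next=.  (t=0,i=1, bit25=0)
  nb ##...: next=.  (t=2,i=11, bit24=0)
  nb #.###: next=#  (t=1,i=19, bit23=1)
  nb #.##.: next=.  (t=0,i=5, bit22=0)
  nb #.#.#: next=.  (t=4,i=18, bit21=0)
  nb #.#..: next=.  (t=0,i=18, bit20=0)
  nb #..##: next=#  (t=0,i=11, bit19=1)
  nb #..#.: next=.  (t=0,i=2, bit18=0)
  nb #...#: next=#  (t=4,i=23, bit17=1)
  nb #....: next=.  (t=2,i=12, bit16=0)
  nb .####: next=#  (t=1,i=10, bit15=1)
  nb .###.: next=.  (t=2,i=16, bit14=0)
  nb .##.#: next=#  (t=0,i=22, bit13=1)
  nb .##..: next=#  (t=0,i=0, bit12=1)
  nb .#.##: next=#  (t=0,i=4, bit11=1)
  nb .#.#.: next=#  (t=0,i=17, bit10=1)
  nb .#..#: next=#  (t=0,i=10, bit9=1)
  nb .#...: next=#  (t=3,i=21, bit8=1)
  nb ..###: next=#  (t=1,i=9, bit7=1)
  nb ..##.: next=#  (t=0,i=12, bit6=1)
  nb ..#.#: next=#  (t=0,i=3, bit5=1)
  nb ..#..: next=#  (t=0,i=9, bit4=1)
  nb ...##: next=.  (t=2,i=14, bit3=0)
  nb ...#.: next=#  (t=3,i=14, bit2=1)
  nb ....#: next=.  (t=2,i=13, bit1=0)
  nb .....: next=#  (t=3,i=11, bit0=1)
  bits 00100000100010101011111111110101 = 545964021

545964021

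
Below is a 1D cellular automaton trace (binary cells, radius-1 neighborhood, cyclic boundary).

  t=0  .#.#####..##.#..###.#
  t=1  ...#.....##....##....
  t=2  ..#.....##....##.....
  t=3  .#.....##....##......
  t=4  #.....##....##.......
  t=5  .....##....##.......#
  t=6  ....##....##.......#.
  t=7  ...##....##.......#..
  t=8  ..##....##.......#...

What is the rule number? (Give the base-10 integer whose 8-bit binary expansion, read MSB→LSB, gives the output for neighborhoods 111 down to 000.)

10

  ### -> .   bit 7 = 0  t=0,i=4
  ##. -> .   bit 6 = 0  t=0,i=7
  #.# -> .   bit 5 = 0  t=0,i=0
  #.. -> .   bit 4 = 0  t=0,i=8
  .## -> #   bit 3 = 1  t=0,i=3
  .#. -> .   bit 2 = 0  t=0,i=1
  ..# -> #   bit 1 = 1  t=0,i=9
  ... -> .   bit 0 = 0  t=1,i=0
  bits 00001010 = 10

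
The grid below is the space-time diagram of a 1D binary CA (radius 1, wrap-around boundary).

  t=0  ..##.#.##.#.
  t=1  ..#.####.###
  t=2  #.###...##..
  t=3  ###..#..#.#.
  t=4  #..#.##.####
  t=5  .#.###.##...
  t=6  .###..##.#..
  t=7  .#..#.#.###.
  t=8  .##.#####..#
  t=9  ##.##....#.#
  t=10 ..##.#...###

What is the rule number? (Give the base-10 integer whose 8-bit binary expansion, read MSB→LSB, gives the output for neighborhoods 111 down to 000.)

60

  ### -> .   bit 7 = 0  t=1,i=5
  ##. -> .   bit 6 = 0  t=0,i=3
  #.# -> #   bit 5 = 1  t=0,i=4
  #.. -> #   bit 4 = 1  t=0,i=11
  .## -> #   bit 3 = 1  t=0,i=2
  .#. -> #   bit 2 = 1  t=0,i=5
  ..# -> .   bit 1 = 0  t=0,i=1
  ... -> .   bit 0 = 0  t=0,i=0
  bits 00111100 = 60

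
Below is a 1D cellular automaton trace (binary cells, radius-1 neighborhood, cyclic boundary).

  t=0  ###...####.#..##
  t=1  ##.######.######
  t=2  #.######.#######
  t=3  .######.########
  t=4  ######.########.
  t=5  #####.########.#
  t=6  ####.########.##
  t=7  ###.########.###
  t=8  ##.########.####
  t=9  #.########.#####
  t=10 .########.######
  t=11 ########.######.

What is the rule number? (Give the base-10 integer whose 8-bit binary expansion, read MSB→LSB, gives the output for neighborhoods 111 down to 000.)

  [7] ### => #  t=0,i=0
  [6] ##. => .  t=0,i=2
  [5] #.# => #  t=0,i=10
  [4] #.. => #  t=0,i=3
  [3] .## => #  t=0,i=6
  [2] .#. => #  t=0,i=11
  [1] ..# => #  t=0,i=5
  [0] ... => #  t=0,i=4
  bits 10111111 = 191

191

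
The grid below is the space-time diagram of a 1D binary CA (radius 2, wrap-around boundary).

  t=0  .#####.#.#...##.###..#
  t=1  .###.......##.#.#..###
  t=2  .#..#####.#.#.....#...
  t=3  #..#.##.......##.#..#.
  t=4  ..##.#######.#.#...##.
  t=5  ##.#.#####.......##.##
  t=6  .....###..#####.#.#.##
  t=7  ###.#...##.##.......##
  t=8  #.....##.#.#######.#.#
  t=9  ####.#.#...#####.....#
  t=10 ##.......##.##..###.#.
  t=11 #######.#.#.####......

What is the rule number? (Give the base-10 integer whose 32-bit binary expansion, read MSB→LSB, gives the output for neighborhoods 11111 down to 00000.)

2211426349

  nb #####: next=#  (t=0,i=3, bit31=1)
  nb ####.: next=.  (t=0,i=4, bit30=0)
  nb ###.#: next=.  (t=0,i=5, bit29=0)
  nb ###..: next=.  (t=0,i=18, bit28=0)
  nb ##.##: next=.  (t=0,i=15, bit27=0)
  nb ##.#.: next=.  (t=0,i=6, bit26=0)
  nb ##..#: next=#  (t=0,i=19, bit25=1)
  nb ##...: next=#  (t=1,i=4, bit24=1)
  nb #.###: next=#  (t=0,i=1, bit23=1)
  nb #.##.: next=#  (t=3,i=5, bit22=1)
  nb #.#.#: next=.  (t=0,i=7, bit21=0)
  nb #.#..: next=.  (t=0,i=9, bit20=0)
  nb #..##: next=#  (t=1,i=18, bit19=1)
  nb #..#.: next=#  (t=0,i=20, bit18=1)
  nb #...#: next=#  (t=0,i=11, bit17=1)
  nb #....: next=#  (t=1,i=5, bit16=1)
  nb .####: next=#  (t=0,i=2, bit15=1)
  nb .###.: next=.  (t=0,i=17, bit14=0)
  nb .##.#: next=#  (t=0,i=14, bit13=1)
  nb .##..: next=#  (t=3,i=6, bit12=1)
  nb .#.##: next=.  (t=0,i=0, bit11=0)
  nb .#.#.: next=.  (t=0,i=8, bit10=0)
  nb .#..#: next=.  (t=1,i=17, bit9=0)
  nb .#...: next=.  (t=0,i=10, bit8=0)
  nb ..###: next=.  (t=1,i=19, bit7=0)
  nb ..##.: next=.  (t=0,i=13, bit6=0)
  nb ..#.#: next=#  (t=0,i=21, bit5=1)
  nb ..#..: next=.  (t=2,i=1, bit4=0)
  nb ...##: next=#  (t=0,i=12, bit3=1)
  nb ...#.: next=#  (t=2,i=0, bit2=1)
  nb ....#: next=.  (t=1,i=9, bit1=0)
  nb .....: next=#  (t=1,i=6, bit0=1)
  bits 10000011110011111011000000101101 = 2211426349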